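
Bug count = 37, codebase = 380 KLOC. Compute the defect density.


Defect density = defects / KLOC
Defect density = 37 / 380
Defect density = 0.097 defects/KLOC

0.097 defects/KLOC


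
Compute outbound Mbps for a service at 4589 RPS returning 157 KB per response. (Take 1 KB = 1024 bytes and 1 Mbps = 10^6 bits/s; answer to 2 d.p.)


Formula: Mbps = payload_bytes * RPS * 8 / 1e6
Payload per request = 157 KB = 157 * 1024 = 160768 bytes
Total bytes/sec = 160768 * 4589 = 737764352
Total bits/sec = 737764352 * 8 = 5902114816
Mbps = 5902114816 / 1e6 = 5902.11

5902.11 Mbps


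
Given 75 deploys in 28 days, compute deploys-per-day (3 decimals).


Formula: deployments per day = releases / days
= 75 / 28
= 2.679 deploys/day
(equivalently, 18.75 deploys/week)

2.679 deploys/day


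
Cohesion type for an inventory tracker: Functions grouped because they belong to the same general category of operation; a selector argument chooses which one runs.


Reasoning: Grouped by category of activity, not by data or sequence
Type: Logical cohesion

Logical cohesion


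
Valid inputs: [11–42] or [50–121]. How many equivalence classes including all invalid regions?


Valid ranges: [11,42] and [50,121]
Class 1: x < 11 — invalid
Class 2: 11 ≤ x ≤ 42 — valid
Class 3: 42 < x < 50 — invalid (gap between ranges)
Class 4: 50 ≤ x ≤ 121 — valid
Class 5: x > 121 — invalid
Total equivalence classes: 5

5 equivalence classes


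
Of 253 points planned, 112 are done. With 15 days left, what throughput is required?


Formula: Required rate = Remaining points / Days left
Remaining = 253 - 112 = 141 points
Required rate = 141 / 15 = 9.4 points/day

9.4 points/day


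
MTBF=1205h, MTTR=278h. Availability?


Availability = MTBF / (MTBF + MTTR)
Availability = 1205 / (1205 + 278)
Availability = 1205 / 1483
Availability = 81.2542%

81.2542%


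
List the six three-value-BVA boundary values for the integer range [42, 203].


Range: [42, 203]
Boundaries: just below min, min, min+1, max-1, max, just above max
Values: [41, 42, 43, 202, 203, 204]

[41, 42, 43, 202, 203, 204]


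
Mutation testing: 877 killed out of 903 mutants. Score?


Mutation score = killed / total * 100
Mutation score = 877 / 903 * 100
Mutation score = 97.12%

97.12%


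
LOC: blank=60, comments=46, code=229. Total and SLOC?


Total LOC = blank + comment + code
Total LOC = 60 + 46 + 229 = 335
SLOC (source only) = code = 229

Total LOC: 335, SLOC: 229


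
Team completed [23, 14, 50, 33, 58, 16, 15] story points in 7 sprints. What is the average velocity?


Formula: Avg velocity = Total points / Number of sprints
Points: [23, 14, 50, 33, 58, 16, 15]
Sum = 23 + 14 + 50 + 33 + 58 + 16 + 15 = 209
Avg velocity = 209 / 7 = 29.86 points/sprint

29.86 points/sprint


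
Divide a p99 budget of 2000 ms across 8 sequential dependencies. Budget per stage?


Formula: per_stage = total_budget / stages
per_stage = 2000 / 8
per_stage = 250.0 ms

250.0 ms


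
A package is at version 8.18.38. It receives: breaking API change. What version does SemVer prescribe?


Current: 8.18.38
Change category: 'breaking API change' → major bump
SemVer rule: major bump → increment MAJOR, reset MINOR and PATCH to 0
New: 9.0.0

9.0.0


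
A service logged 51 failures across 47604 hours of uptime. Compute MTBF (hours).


Formula: MTBF = Total operating time / Number of failures
MTBF = 47604 / 51
MTBF = 933.41 hours

933.41 hours


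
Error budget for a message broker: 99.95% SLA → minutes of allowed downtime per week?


Formula: allowed downtime = period * (100 - SLA) / 100
Period (week) = 10080 minutes
Unavailability fraction = (100 - 99.95) / 100
Allowed downtime = 10080 * (100 - 99.95) / 100
Allowed downtime = 5.04 minutes

5.04 minutes


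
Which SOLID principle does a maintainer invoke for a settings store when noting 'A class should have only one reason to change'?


This describes the Single Responsibility Principle (SRP)

Single Responsibility Principle (SRP)


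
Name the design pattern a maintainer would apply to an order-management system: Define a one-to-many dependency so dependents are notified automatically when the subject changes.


This matches the Observer pattern

Observer


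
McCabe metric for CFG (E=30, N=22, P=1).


Formula: V(G) = E - N + 2P
V(G) = 30 - 22 + 2*1
V(G) = 8 + 2
V(G) = 10

10


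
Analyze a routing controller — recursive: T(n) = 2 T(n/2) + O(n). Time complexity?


Reasoning: master theorem case 2 (merge-sort recurrence)
Complexity: O(n log n)

O(n log n)


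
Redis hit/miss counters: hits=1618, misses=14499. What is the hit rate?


Formula: hit rate = hits / (hits + misses) * 100
hit rate = 1618 / (1618 + 14499) * 100
hit rate = 1618 / 16117 * 100
hit rate = 10.04%

10.04%


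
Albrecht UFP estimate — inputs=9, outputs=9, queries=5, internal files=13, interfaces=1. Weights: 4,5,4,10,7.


UFP = EI*4 + EO*5 + EQ*4 + ILF*10 + EIF*7
UFP = 9*4 + 9*5 + 5*4 + 13*10 + 1*7
UFP = 36 + 45 + 20 + 130 + 7
UFP = 238

238


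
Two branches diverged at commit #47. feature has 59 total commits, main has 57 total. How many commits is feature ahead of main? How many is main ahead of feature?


Common ancestor: commit #47
feature commits after divergence: 59 - 47 = 12
main commits after divergence: 57 - 47 = 10
feature is 12 commits ahead of main
main is 10 commits ahead of feature

feature ahead: 12, main ahead: 10


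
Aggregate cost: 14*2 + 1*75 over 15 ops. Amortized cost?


Formula: Amortized cost = Total cost / Operations
Total cost = (14 * 2) + (1 * 75)
Total cost = 28 + 75 = 103
Amortized = 103 / 15 = 6.8667

6.8667


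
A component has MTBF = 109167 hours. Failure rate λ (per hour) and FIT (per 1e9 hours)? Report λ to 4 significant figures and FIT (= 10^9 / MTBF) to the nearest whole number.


Formula: λ = 1 / MTBF; FIT = λ × 1e9 = 1e9 / MTBF
λ = 1 / 109167 ≈ 9.160e-06 failures/hour
FIT = 1e9 / 109167 ≈ 9160 failures per 1e9 hours (nearest whole number)

λ = 9.160e-06 /h, FIT = 9160


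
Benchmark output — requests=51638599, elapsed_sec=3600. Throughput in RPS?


Formula: throughput = requests / seconds
throughput = 51638599 / 3600
throughput = 14344.06 requests/second

14344.06 requests/second


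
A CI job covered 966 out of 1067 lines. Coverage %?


Coverage = covered / total * 100
Coverage = 966 / 1067 * 100
Coverage = 90.53%

90.53%


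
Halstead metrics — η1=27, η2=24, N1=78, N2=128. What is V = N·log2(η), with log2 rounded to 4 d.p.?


Formula: V = N * log2(η), where N = N1 + N2 and η = η1 + η2
η = 27 + 24 = 51
N = 78 + 128 = 206
log2(51) ≈ 5.6724
V = 206 * 5.6724 = 1168.51

1168.51


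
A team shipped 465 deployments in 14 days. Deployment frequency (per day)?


Formula: deployments per day = releases / days
= 465 / 14
= 33.214 deploys/day
(equivalently, 232.5 deploys/week)

33.214 deploys/day


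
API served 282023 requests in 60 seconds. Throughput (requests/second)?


Formula: throughput = requests / seconds
throughput = 282023 / 60
throughput = 4700.38 requests/second

4700.38 requests/second


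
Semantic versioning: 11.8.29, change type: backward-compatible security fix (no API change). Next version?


Current: 11.8.29
Change category: 'backward-compatible security fix (no API change)' → patch bump
SemVer rule: patch bump → increment PATCH (MAJOR and MINOR unchanged)
New: 11.8.30

11.8.30


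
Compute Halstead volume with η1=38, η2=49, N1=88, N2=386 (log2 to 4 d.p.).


Formula: V = N * log2(η), where N = N1 + N2 and η = η1 + η2
η = 38 + 49 = 87
N = 88 + 386 = 474
log2(87) ≈ 6.4429
V = 474 * 6.4429 = 3053.93

3053.93


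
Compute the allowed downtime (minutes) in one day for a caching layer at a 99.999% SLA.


Formula: allowed downtime = period * (100 - SLA) / 100
Period (day) = 1440 minutes
Unavailability fraction = (100 - 99.999) / 100
Allowed downtime = 1440 * (100 - 99.999) / 100
Allowed downtime = 0.0144 minutes

0.0144 minutes


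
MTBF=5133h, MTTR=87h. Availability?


Availability = MTBF / (MTBF + MTTR)
Availability = 5133 / (5133 + 87)
Availability = 5133 / 5220
Availability = 98.3333%

98.3333%


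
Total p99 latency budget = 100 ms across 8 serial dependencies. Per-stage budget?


Formula: per_stage = total_budget / stages
per_stage = 100 / 8
per_stage = 12.5 ms

12.5 ms


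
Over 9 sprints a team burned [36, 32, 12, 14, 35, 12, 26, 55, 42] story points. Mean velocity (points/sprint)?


Formula: Avg velocity = Total points / Number of sprints
Points: [36, 32, 12, 14, 35, 12, 26, 55, 42]
Sum = 36 + 32 + 12 + 14 + 35 + 12 + 26 + 55 + 42 = 264
Avg velocity = 264 / 9 = 29.33 points/sprint

29.33 points/sprint


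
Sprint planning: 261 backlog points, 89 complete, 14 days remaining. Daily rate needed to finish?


Formula: Required rate = Remaining points / Days left
Remaining = 261 - 89 = 172 points
Required rate = 172 / 14 = 12.29 points/day

12.29 points/day


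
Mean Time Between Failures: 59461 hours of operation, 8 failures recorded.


Formula: MTBF = Total operating time / Number of failures
MTBF = 59461 / 8
MTBF = 7432.63 hours

7432.63 hours


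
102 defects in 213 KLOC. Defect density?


Defect density = defects / KLOC
Defect density = 102 / 213
Defect density = 0.479 defects/KLOC

0.479 defects/KLOC


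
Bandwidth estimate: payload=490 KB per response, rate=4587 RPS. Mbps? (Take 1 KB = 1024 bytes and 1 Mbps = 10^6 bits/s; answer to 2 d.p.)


Formula: Mbps = payload_bytes * RPS * 8 / 1e6
Payload per request = 490 KB = 490 * 1024 = 501760 bytes
Total bytes/sec = 501760 * 4587 = 2301573120
Total bits/sec = 2301573120 * 8 = 18412584960
Mbps = 18412584960 / 1e6 = 18412.58

18412.58 Mbps


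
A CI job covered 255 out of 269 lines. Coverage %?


Coverage = covered / total * 100
Coverage = 255 / 269 * 100
Coverage = 94.8%

94.8%


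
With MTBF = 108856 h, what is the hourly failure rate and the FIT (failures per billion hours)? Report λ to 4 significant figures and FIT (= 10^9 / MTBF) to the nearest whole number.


Formula: λ = 1 / MTBF; FIT = λ × 1e9 = 1e9 / MTBF
λ = 1 / 108856 ≈ 9.186e-06 failures/hour
FIT = 1e9 / 108856 ≈ 9186 failures per 1e9 hours (nearest whole number)

λ = 9.186e-06 /h, FIT = 9186


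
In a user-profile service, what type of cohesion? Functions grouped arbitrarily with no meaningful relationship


Reasoning: Worst: random grouping
Type: Coincidental cohesion

Coincidental cohesion


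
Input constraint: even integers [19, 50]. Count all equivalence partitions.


Constraint: even integers in [19, 50]
Class 1: x < 19 — out-of-range invalid
Class 2: x in [19,50] but odd — wrong type invalid
Class 3: x in [19,50] and even — valid
Class 4: x > 50 — out-of-range invalid
Total equivalence classes: 4

4 equivalence classes


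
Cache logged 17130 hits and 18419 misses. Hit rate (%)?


Formula: hit rate = hits / (hits + misses) * 100
hit rate = 17130 / (17130 + 18419) * 100
hit rate = 17130 / 35549 * 100
hit rate = 48.19%

48.19%


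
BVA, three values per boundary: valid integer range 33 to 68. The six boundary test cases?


Range: [33, 68]
Boundaries: just below min, min, min+1, max-1, max, just above max
Values: [32, 33, 34, 67, 68, 69]

[32, 33, 34, 67, 68, 69]


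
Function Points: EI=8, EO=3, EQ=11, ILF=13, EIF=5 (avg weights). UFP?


UFP = EI*4 + EO*5 + EQ*4 + ILF*10 + EIF*7
UFP = 8*4 + 3*5 + 11*4 + 13*10 + 5*7
UFP = 32 + 15 + 44 + 130 + 35
UFP = 256

256


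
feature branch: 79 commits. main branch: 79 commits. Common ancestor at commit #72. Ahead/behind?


Common ancestor: commit #72
feature commits after divergence: 79 - 72 = 7
main commits after divergence: 79 - 72 = 7
feature is 7 commits ahead of main
main is 7 commits ahead of feature

feature ahead: 7, main ahead: 7


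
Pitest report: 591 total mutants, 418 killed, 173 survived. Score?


Mutation score = killed / total * 100
Mutation score = 418 / 591 * 100
Mutation score = 70.73%

70.73%


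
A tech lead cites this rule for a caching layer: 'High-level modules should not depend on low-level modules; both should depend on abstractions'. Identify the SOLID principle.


This describes the Dependency Inversion Principle (DIP)

Dependency Inversion Principle (DIP)


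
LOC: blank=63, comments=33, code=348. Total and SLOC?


Total LOC = blank + comment + code
Total LOC = 63 + 33 + 348 = 444
SLOC (source only) = code = 348

Total LOC: 444, SLOC: 348


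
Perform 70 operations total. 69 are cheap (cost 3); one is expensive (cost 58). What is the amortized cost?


Formula: Amortized cost = Total cost / Operations
Total cost = (69 * 3) + (1 * 58)
Total cost = 207 + 58 = 265
Amortized = 265 / 70 = 3.7857

3.7857


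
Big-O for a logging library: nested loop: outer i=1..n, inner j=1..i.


Reasoning: triangle: n(n+1)/2 ~ n^2/2
Complexity: O(n^2)

O(n^2)


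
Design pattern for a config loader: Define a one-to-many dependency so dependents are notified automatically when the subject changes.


This matches the Observer pattern

Observer


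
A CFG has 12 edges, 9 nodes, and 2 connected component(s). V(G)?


Formula: V(G) = E - N + 2P
V(G) = 12 - 9 + 2*2
V(G) = 3 + 4
V(G) = 7

7


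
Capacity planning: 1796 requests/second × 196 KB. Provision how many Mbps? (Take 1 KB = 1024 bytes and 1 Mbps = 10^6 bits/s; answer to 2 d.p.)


Formula: Mbps = payload_bytes * RPS * 8 / 1e6
Payload per request = 196 KB = 196 * 1024 = 200704 bytes
Total bytes/sec = 200704 * 1796 = 360464384
Total bits/sec = 360464384 * 8 = 2883715072
Mbps = 2883715072 / 1e6 = 2883.72

2883.72 Mbps


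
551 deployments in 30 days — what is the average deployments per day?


Formula: deployments per day = releases / days
= 551 / 30
= 18.367 deploys/day
(equivalently, 128.57 deploys/week)

18.367 deploys/day


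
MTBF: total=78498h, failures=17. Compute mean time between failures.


Formula: MTBF = Total operating time / Number of failures
MTBF = 78498 / 17
MTBF = 4617.53 hours

4617.53 hours


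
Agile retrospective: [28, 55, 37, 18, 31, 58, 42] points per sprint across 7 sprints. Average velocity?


Formula: Avg velocity = Total points / Number of sprints
Points: [28, 55, 37, 18, 31, 58, 42]
Sum = 28 + 55 + 37 + 18 + 31 + 58 + 42 = 269
Avg velocity = 269 / 7 = 38.43 points/sprint

38.43 points/sprint


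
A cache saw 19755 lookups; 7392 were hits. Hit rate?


Formula: hit rate = hits / (hits + misses) * 100
hit rate = 7392 / (7392 + 12363) * 100
hit rate = 7392 / 19755 * 100
hit rate = 37.42%

37.42%


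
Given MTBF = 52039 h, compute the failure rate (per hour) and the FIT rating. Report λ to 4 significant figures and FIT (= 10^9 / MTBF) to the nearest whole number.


Formula: λ = 1 / MTBF; FIT = λ × 1e9 = 1e9 / MTBF
λ = 1 / 52039 ≈ 1.922e-05 failures/hour
FIT = 1e9 / 52039 ≈ 19216 failures per 1e9 hours (nearest whole number)

λ = 1.922e-05 /h, FIT = 19216


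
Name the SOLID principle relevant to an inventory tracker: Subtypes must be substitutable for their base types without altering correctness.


This describes the Liskov Substitution Principle (LSP)

Liskov Substitution Principle (LSP)


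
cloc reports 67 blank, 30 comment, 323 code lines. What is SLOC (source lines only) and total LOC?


Total LOC = blank + comment + code
Total LOC = 67 + 30 + 323 = 420
SLOC (source only) = code = 323

Total LOC: 420, SLOC: 323


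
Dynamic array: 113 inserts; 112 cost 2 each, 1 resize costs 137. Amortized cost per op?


Formula: Amortized cost = Total cost / Operations
Total cost = (112 * 2) + (1 * 137)
Total cost = 224 + 137 = 361
Amortized = 361 / 113 = 3.1947

3.1947


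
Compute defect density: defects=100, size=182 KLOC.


Defect density = defects / KLOC
Defect density = 100 / 182
Defect density = 0.549 defects/KLOC

0.549 defects/KLOC


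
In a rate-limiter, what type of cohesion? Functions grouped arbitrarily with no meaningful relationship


Reasoning: Worst: random grouping
Type: Coincidental cohesion

Coincidental cohesion


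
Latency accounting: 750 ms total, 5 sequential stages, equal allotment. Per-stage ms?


Formula: per_stage = total_budget / stages
per_stage = 750 / 5
per_stage = 150.0 ms

150.0 ms


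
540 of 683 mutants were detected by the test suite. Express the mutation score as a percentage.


Mutation score = killed / total * 100
Mutation score = 540 / 683 * 100
Mutation score = 79.06%

79.06%


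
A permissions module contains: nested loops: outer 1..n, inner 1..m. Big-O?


Reasoning: product of independent bounds
Complexity: O(n*m)

O(n*m)


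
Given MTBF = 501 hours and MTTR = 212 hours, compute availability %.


Availability = MTBF / (MTBF + MTTR)
Availability = 501 / (501 + 212)
Availability = 501 / 713
Availability = 70.2665%

70.2665%


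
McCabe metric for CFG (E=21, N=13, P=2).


Formula: V(G) = E - N + 2P
V(G) = 21 - 13 + 2*2
V(G) = 8 + 4
V(G) = 12

12


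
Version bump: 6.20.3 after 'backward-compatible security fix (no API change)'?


Current: 6.20.3
Change category: 'backward-compatible security fix (no API change)' → patch bump
SemVer rule: patch bump → increment PATCH (MAJOR and MINOR unchanged)
New: 6.20.4

6.20.4


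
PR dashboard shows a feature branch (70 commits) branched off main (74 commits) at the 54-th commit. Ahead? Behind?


Common ancestor: commit #54
feature commits after divergence: 70 - 54 = 16
main commits after divergence: 74 - 54 = 20
feature is 16 commits ahead of main
main is 20 commits ahead of feature

feature ahead: 16, main ahead: 20


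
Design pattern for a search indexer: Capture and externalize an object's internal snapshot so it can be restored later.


This matches the Memento pattern

Memento


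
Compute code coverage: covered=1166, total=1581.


Coverage = covered / total * 100
Coverage = 1166 / 1581 * 100
Coverage = 73.75%

73.75%


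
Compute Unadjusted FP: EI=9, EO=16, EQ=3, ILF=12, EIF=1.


UFP = EI*4 + EO*5 + EQ*4 + ILF*10 + EIF*7
UFP = 9*4 + 16*5 + 3*4 + 12*10 + 1*7
UFP = 36 + 80 + 12 + 120 + 7
UFP = 255

255


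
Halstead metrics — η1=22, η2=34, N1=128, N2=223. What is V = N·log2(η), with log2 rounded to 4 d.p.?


Formula: V = N * log2(η), where N = N1 + N2 and η = η1 + η2
η = 22 + 34 = 56
N = 128 + 223 = 351
log2(56) ≈ 5.8074
V = 351 * 5.8074 = 2038.40

2038.40


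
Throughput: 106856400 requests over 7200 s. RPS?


Formula: throughput = requests / seconds
throughput = 106856400 / 7200
throughput = 14841.17 requests/second

14841.17 requests/second


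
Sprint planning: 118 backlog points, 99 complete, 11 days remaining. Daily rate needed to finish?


Formula: Required rate = Remaining points / Days left
Remaining = 118 - 99 = 19 points
Required rate = 19 / 11 = 1.73 points/day

1.73 points/day


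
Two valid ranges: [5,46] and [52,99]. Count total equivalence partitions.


Valid ranges: [5,46] and [52,99]
Class 1: x < 5 — invalid
Class 2: 5 ≤ x ≤ 46 — valid
Class 3: 46 < x < 52 — invalid (gap between ranges)
Class 4: 52 ≤ x ≤ 99 — valid
Class 5: x > 99 — invalid
Total equivalence classes: 5

5 equivalence classes


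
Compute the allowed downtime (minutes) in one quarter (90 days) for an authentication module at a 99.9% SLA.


Formula: allowed downtime = period * (100 - SLA) / 100
Period (quarter (90 days)) = 129600 minutes
Unavailability fraction = (100 - 99.9) / 100
Allowed downtime = 129600 * (100 - 99.9) / 100
Allowed downtime = 129.6 minutes

129.6 minutes


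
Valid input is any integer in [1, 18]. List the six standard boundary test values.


Range: [1, 18]
Boundaries: just below min, min, min+1, max-1, max, just above max
Values: [0, 1, 2, 17, 18, 19]

[0, 1, 2, 17, 18, 19]


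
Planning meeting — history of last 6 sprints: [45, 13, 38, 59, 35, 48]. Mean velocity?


Formula: Avg velocity = Total points / Number of sprints
Points: [45, 13, 38, 59, 35, 48]
Sum = 45 + 13 + 38 + 59 + 35 + 48 = 238
Avg velocity = 238 / 6 = 39.67 points/sprint

39.67 points/sprint


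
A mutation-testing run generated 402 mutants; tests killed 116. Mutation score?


Mutation score = killed / total * 100
Mutation score = 116 / 402 * 100
Mutation score = 28.86%

28.86%


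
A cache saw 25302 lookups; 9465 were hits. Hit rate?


Formula: hit rate = hits / (hits + misses) * 100
hit rate = 9465 / (9465 + 15837) * 100
hit rate = 9465 / 25302 * 100
hit rate = 37.41%

37.41%


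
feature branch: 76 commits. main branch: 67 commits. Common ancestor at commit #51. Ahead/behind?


Common ancestor: commit #51
feature commits after divergence: 76 - 51 = 25
main commits after divergence: 67 - 51 = 16
feature is 25 commits ahead of main
main is 16 commits ahead of feature

feature ahead: 25, main ahead: 16


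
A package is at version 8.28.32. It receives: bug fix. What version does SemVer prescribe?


Current: 8.28.32
Change category: 'bug fix' → patch bump
SemVer rule: patch bump → increment PATCH (MAJOR and MINOR unchanged)
New: 8.28.33

8.28.33


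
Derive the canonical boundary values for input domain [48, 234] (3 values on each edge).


Range: [48, 234]
Boundaries: just below min, min, min+1, max-1, max, just above max
Values: [47, 48, 49, 233, 234, 235]

[47, 48, 49, 233, 234, 235]


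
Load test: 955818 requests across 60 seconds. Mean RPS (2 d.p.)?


Formula: throughput = requests / seconds
throughput = 955818 / 60
throughput = 15930.3 requests/second

15930.3 requests/second


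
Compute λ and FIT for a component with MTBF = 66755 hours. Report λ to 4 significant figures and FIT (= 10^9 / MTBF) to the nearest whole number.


Formula: λ = 1 / MTBF; FIT = λ × 1e9 = 1e9 / MTBF
λ = 1 / 66755 ≈ 1.498e-05 failures/hour
FIT = 1e9 / 66755 ≈ 14980 failures per 1e9 hours (nearest whole number)

λ = 1.498e-05 /h, FIT = 14980


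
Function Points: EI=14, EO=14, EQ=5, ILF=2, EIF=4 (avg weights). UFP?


UFP = EI*4 + EO*5 + EQ*4 + ILF*10 + EIF*7
UFP = 14*4 + 14*5 + 5*4 + 2*10 + 4*7
UFP = 56 + 70 + 20 + 20 + 28
UFP = 194

194


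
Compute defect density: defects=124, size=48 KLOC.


Defect density = defects / KLOC
Defect density = 124 / 48
Defect density = 2.583 defects/KLOC

2.583 defects/KLOC


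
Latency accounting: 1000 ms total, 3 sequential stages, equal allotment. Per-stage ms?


Formula: per_stage = total_budget / stages
per_stage = 1000 / 3
per_stage = 333.33 ms

333.33 ms


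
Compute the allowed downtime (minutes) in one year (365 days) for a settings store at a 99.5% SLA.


Formula: allowed downtime = period * (100 - SLA) / 100
Period (year (365 days)) = 525600 minutes
Unavailability fraction = (100 - 99.5) / 100
Allowed downtime = 525600 * (100 - 99.5) / 100
Allowed downtime = 2628.0 minutes

2628.0 minutes


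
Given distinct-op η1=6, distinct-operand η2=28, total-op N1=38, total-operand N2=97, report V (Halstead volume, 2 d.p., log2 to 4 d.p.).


Formula: V = N * log2(η), where N = N1 + N2 and η = η1 + η2
η = 6 + 28 = 34
N = 38 + 97 = 135
log2(34) ≈ 5.0875
V = 135 * 5.0875 = 686.81

686.81


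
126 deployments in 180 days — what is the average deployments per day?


Formula: deployments per day = releases / days
= 126 / 180
= 0.7 deploys/day
(equivalently, 4.9 deploys/week)

0.7 deploys/day


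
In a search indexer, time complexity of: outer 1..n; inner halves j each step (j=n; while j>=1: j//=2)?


Reasoning: n times log n
Complexity: O(n log n)

O(n log n)


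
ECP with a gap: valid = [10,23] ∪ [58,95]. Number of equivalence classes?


Valid ranges: [10,23] and [58,95]
Class 1: x < 10 — invalid
Class 2: 10 ≤ x ≤ 23 — valid
Class 3: 23 < x < 58 — invalid (gap between ranges)
Class 4: 58 ≤ x ≤ 95 — valid
Class 5: x > 95 — invalid
Total equivalence classes: 5

5 equivalence classes


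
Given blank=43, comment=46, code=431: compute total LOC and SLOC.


Total LOC = blank + comment + code
Total LOC = 43 + 46 + 431 = 520
SLOC (source only) = code = 431

Total LOC: 520, SLOC: 431


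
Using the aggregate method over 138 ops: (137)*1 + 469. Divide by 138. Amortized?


Formula: Amortized cost = Total cost / Operations
Total cost = (137 * 1) + (1 * 469)
Total cost = 137 + 469 = 606
Amortized = 606 / 138 = 4.3913

4.3913


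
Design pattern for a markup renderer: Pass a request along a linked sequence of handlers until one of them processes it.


This matches the Chain of Responsibility pattern

Chain of Responsibility


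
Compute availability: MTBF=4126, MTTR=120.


Availability = MTBF / (MTBF + MTTR)
Availability = 4126 / (4126 + 120)
Availability = 4126 / 4246
Availability = 97.1738%

97.1738%


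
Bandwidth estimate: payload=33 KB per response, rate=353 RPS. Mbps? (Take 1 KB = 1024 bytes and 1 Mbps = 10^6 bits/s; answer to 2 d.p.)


Formula: Mbps = payload_bytes * RPS * 8 / 1e6
Payload per request = 33 KB = 33 * 1024 = 33792 bytes
Total bytes/sec = 33792 * 353 = 11928576
Total bits/sec = 11928576 * 8 = 95428608
Mbps = 95428608 / 1e6 = 95.43

95.43 Mbps


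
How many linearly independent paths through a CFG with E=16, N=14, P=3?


Formula: V(G) = E - N + 2P
V(G) = 16 - 14 + 2*3
V(G) = 2 + 6
V(G) = 8

8


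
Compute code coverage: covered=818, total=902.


Coverage = covered / total * 100
Coverage = 818 / 902 * 100
Coverage = 90.69%

90.69%


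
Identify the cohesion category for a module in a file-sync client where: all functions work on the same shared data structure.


Reasoning: Functions share data
Type: Communicational cohesion

Communicational cohesion


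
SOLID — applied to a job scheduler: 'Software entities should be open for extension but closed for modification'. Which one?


This describes the Open/Closed Principle (OCP)

Open/Closed Principle (OCP)


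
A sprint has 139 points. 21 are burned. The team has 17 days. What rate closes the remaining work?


Formula: Required rate = Remaining points / Days left
Remaining = 139 - 21 = 118 points
Required rate = 118 / 17 = 6.94 points/day

6.94 points/day


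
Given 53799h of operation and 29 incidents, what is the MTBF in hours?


Formula: MTBF = Total operating time / Number of failures
MTBF = 53799 / 29
MTBF = 1855.14 hours

1855.14 hours


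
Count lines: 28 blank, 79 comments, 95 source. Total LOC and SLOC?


Total LOC = blank + comment + code
Total LOC = 28 + 79 + 95 = 202
SLOC (source only) = code = 95

Total LOC: 202, SLOC: 95


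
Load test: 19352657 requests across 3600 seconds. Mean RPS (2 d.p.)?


Formula: throughput = requests / seconds
throughput = 19352657 / 3600
throughput = 5375.74 requests/second

5375.74 requests/second


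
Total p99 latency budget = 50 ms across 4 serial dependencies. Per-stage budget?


Formula: per_stage = total_budget / stages
per_stage = 50 / 4
per_stage = 12.5 ms

12.5 ms


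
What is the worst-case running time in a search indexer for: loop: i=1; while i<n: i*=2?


Reasoning: i doubles each step so iterations are log2(n)
Complexity: O(log n)

O(log n)


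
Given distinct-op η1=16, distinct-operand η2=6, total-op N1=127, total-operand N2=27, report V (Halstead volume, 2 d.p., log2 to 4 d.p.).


Formula: V = N * log2(η), where N = N1 + N2 and η = η1 + η2
η = 16 + 6 = 22
N = 127 + 27 = 154
log2(22) ≈ 4.4594
V = 154 * 4.4594 = 686.75

686.75


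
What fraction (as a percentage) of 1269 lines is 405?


Coverage = covered / total * 100
Coverage = 405 / 1269 * 100
Coverage = 31.91%

31.91%


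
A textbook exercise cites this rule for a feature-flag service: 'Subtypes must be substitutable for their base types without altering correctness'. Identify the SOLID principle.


This describes the Liskov Substitution Principle (LSP)

Liskov Substitution Principle (LSP)


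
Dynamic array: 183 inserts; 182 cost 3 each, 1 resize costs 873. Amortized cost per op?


Formula: Amortized cost = Total cost / Operations
Total cost = (182 * 3) + (1 * 873)
Total cost = 546 + 873 = 1419
Amortized = 1419 / 183 = 7.7541

7.7541


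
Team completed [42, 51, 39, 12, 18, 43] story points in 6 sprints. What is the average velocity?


Formula: Avg velocity = Total points / Number of sprints
Points: [42, 51, 39, 12, 18, 43]
Sum = 42 + 51 + 39 + 12 + 18 + 43 = 205
Avg velocity = 205 / 6 = 34.17 points/sprint

34.17 points/sprint


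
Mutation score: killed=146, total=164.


Mutation score = killed / total * 100
Mutation score = 146 / 164 * 100
Mutation score = 89.02%

89.02%


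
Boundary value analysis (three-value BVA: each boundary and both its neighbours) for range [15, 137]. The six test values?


Range: [15, 137]
Boundaries: just below min, min, min+1, max-1, max, just above max
Values: [14, 15, 16, 136, 137, 138]

[14, 15, 16, 136, 137, 138]


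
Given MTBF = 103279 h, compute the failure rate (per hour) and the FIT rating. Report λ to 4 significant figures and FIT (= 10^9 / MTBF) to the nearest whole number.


Formula: λ = 1 / MTBF; FIT = λ × 1e9 = 1e9 / MTBF
λ = 1 / 103279 ≈ 9.683e-06 failures/hour
FIT = 1e9 / 103279 ≈ 9683 failures per 1e9 hours (nearest whole number)

λ = 9.683e-06 /h, FIT = 9683


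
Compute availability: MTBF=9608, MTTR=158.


Availability = MTBF / (MTBF + MTTR)
Availability = 9608 / (9608 + 158)
Availability = 9608 / 9766
Availability = 98.3821%

98.3821%


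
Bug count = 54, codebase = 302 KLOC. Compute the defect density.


Defect density = defects / KLOC
Defect density = 54 / 302
Defect density = 0.179 defects/KLOC

0.179 defects/KLOC


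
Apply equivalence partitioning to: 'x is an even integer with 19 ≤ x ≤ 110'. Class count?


Constraint: even integers in [19, 110]
Class 1: x < 19 — out-of-range invalid
Class 2: x in [19,110] but odd — wrong type invalid
Class 3: x in [19,110] and even — valid
Class 4: x > 110 — out-of-range invalid
Total equivalence classes: 4

4 equivalence classes


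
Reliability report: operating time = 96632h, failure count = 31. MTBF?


Formula: MTBF = Total operating time / Number of failures
MTBF = 96632 / 31
MTBF = 3117.16 hours

3117.16 hours


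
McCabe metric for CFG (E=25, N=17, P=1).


Formula: V(G) = E - N + 2P
V(G) = 25 - 17 + 2*1
V(G) = 8 + 2
V(G) = 10

10


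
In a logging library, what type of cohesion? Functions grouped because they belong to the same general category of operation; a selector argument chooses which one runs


Reasoning: Grouped by category of activity, not by data or sequence
Type: Logical cohesion

Logical cohesion


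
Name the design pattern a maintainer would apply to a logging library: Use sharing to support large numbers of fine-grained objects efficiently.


This matches the Flyweight pattern

Flyweight


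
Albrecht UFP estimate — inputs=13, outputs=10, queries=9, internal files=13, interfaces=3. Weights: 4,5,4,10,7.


UFP = EI*4 + EO*5 + EQ*4 + ILF*10 + EIF*7
UFP = 13*4 + 10*5 + 9*4 + 13*10 + 3*7
UFP = 52 + 50 + 36 + 130 + 21
UFP = 289

289


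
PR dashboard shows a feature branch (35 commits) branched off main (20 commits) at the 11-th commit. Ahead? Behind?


Common ancestor: commit #11
feature commits after divergence: 35 - 11 = 24
main commits after divergence: 20 - 11 = 9
feature is 24 commits ahead of main
main is 9 commits ahead of feature

feature ahead: 24, main ahead: 9


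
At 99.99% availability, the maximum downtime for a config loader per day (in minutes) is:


Formula: allowed downtime = period * (100 - SLA) / 100
Period (day) = 1440 minutes
Unavailability fraction = (100 - 99.99) / 100
Allowed downtime = 1440 * (100 - 99.99) / 100
Allowed downtime = 0.144 minutes

0.144 minutes


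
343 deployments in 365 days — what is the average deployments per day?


Formula: deployments per day = releases / days
= 343 / 365
= 0.94 deploys/day
(equivalently, 6.58 deploys/week)

0.94 deploys/day


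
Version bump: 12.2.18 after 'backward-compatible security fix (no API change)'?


Current: 12.2.18
Change category: 'backward-compatible security fix (no API change)' → patch bump
SemVer rule: patch bump → increment PATCH (MAJOR and MINOR unchanged)
New: 12.2.19

12.2.19


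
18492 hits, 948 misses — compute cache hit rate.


Formula: hit rate = hits / (hits + misses) * 100
hit rate = 18492 / (18492 + 948) * 100
hit rate = 18492 / 19440 * 100
hit rate = 95.12%

95.12%


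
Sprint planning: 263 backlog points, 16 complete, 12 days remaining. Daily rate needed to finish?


Formula: Required rate = Remaining points / Days left
Remaining = 263 - 16 = 247 points
Required rate = 247 / 12 = 20.58 points/day

20.58 points/day


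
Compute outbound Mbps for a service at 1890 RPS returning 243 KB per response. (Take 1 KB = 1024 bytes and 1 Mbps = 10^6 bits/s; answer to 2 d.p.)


Formula: Mbps = payload_bytes * RPS * 8 / 1e6
Payload per request = 243 KB = 243 * 1024 = 248832 bytes
Total bytes/sec = 248832 * 1890 = 470292480
Total bits/sec = 470292480 * 8 = 3762339840
Mbps = 3762339840 / 1e6 = 3762.34

3762.34 Mbps


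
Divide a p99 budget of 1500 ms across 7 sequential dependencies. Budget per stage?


Formula: per_stage = total_budget / stages
per_stage = 1500 / 7
per_stage = 214.29 ms

214.29 ms


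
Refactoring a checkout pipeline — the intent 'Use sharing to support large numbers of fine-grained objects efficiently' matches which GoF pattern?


This matches the Flyweight pattern

Flyweight


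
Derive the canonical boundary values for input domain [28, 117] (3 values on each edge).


Range: [28, 117]
Boundaries: just below min, min, min+1, max-1, max, just above max
Values: [27, 28, 29, 116, 117, 118]

[27, 28, 29, 116, 117, 118]


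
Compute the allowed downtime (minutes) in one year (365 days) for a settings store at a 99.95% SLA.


Formula: allowed downtime = period * (100 - SLA) / 100
Period (year (365 days)) = 525600 minutes
Unavailability fraction = (100 - 99.95) / 100
Allowed downtime = 525600 * (100 - 99.95) / 100
Allowed downtime = 262.8 minutes

262.8 minutes


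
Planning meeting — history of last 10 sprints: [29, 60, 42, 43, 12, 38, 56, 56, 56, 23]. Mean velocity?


Formula: Avg velocity = Total points / Number of sprints
Points: [29, 60, 42, 43, 12, 38, 56, 56, 56, 23]
Sum = 29 + 60 + 42 + 43 + 12 + 38 + 56 + 56 + 56 + 23 = 415
Avg velocity = 415 / 10 = 41.5 points/sprint

41.5 points/sprint


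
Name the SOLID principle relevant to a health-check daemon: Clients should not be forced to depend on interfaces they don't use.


This describes the Interface Segregation Principle (ISP)

Interface Segregation Principle (ISP)


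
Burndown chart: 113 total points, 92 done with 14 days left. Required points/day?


Formula: Required rate = Remaining points / Days left
Remaining = 113 - 92 = 21 points
Required rate = 21 / 14 = 1.5 points/day

1.5 points/day


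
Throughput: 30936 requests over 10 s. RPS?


Formula: throughput = requests / seconds
throughput = 30936 / 10
throughput = 3093.6 requests/second

3093.6 requests/second


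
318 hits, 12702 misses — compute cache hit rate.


Formula: hit rate = hits / (hits + misses) * 100
hit rate = 318 / (318 + 12702) * 100
hit rate = 318 / 13020 * 100
hit rate = 2.44%

2.44%


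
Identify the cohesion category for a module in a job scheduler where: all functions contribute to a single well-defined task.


Reasoning: Best: single purpose
Type: Functional cohesion

Functional cohesion


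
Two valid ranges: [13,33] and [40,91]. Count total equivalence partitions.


Valid ranges: [13,33] and [40,91]
Class 1: x < 13 — invalid
Class 2: 13 ≤ x ≤ 33 — valid
Class 3: 33 < x < 40 — invalid (gap between ranges)
Class 4: 40 ≤ x ≤ 91 — valid
Class 5: x > 91 — invalid
Total equivalence classes: 5

5 equivalence classes


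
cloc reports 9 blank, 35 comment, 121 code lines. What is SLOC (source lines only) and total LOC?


Total LOC = blank + comment + code
Total LOC = 9 + 35 + 121 = 165
SLOC (source only) = code = 121

Total LOC: 165, SLOC: 121


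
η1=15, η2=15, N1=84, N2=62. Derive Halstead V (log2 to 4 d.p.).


Formula: V = N * log2(η), where N = N1 + N2 and η = η1 + η2
η = 15 + 15 = 30
N = 84 + 62 = 146
log2(30) ≈ 4.9069
V = 146 * 4.9069 = 716.41

716.41


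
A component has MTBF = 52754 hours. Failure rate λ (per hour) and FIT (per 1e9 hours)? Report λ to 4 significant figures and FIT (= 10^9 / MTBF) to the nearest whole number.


Formula: λ = 1 / MTBF; FIT = λ × 1e9 = 1e9 / MTBF
λ = 1 / 52754 ≈ 1.896e-05 failures/hour
FIT = 1e9 / 52754 ≈ 18956 failures per 1e9 hours (nearest whole number)

λ = 1.896e-05 /h, FIT = 18956


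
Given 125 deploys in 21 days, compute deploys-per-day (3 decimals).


Formula: deployments per day = releases / days
= 125 / 21
= 5.952 deploys/day
(equivalently, 41.67 deploys/week)

5.952 deploys/day


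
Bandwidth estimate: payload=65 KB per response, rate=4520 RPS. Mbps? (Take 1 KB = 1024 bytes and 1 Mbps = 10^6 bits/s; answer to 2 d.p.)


Formula: Mbps = payload_bytes * RPS * 8 / 1e6
Payload per request = 65 KB = 65 * 1024 = 66560 bytes
Total bytes/sec = 66560 * 4520 = 300851200
Total bits/sec = 300851200 * 8 = 2406809600
Mbps = 2406809600 / 1e6 = 2406.81

2406.81 Mbps


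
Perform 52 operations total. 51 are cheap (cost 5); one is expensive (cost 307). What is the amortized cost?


Formula: Amortized cost = Total cost / Operations
Total cost = (51 * 5) + (1 * 307)
Total cost = 255 + 307 = 562
Amortized = 562 / 52 = 10.8077

10.8077


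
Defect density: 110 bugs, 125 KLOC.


Defect density = defects / KLOC
Defect density = 110 / 125
Defect density = 0.88 defects/KLOC

0.88 defects/KLOC


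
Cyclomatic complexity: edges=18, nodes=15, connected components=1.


Formula: V(G) = E - N + 2P
V(G) = 18 - 15 + 2*1
V(G) = 3 + 2
V(G) = 5

5


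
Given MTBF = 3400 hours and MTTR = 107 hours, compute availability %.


Availability = MTBF / (MTBF + MTTR)
Availability = 3400 / (3400 + 107)
Availability = 3400 / 3507
Availability = 96.949%

96.949%


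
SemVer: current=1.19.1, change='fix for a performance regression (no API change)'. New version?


Current: 1.19.1
Change category: 'fix for a performance regression (no API change)' → patch bump
SemVer rule: patch bump → increment PATCH (MAJOR and MINOR unchanged)
New: 1.19.2

1.19.2


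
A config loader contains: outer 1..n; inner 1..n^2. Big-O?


Reasoning: n times n^2
Complexity: O(n^3)

O(n^3)


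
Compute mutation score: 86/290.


Mutation score = killed / total * 100
Mutation score = 86 / 290 * 100
Mutation score = 29.66%

29.66%


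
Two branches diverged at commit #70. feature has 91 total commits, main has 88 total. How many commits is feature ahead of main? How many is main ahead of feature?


Common ancestor: commit #70
feature commits after divergence: 91 - 70 = 21
main commits after divergence: 88 - 70 = 18
feature is 21 commits ahead of main
main is 18 commits ahead of feature

feature ahead: 21, main ahead: 18


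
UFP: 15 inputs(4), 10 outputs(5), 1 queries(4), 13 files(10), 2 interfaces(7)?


UFP = EI*4 + EO*5 + EQ*4 + ILF*10 + EIF*7
UFP = 15*4 + 10*5 + 1*4 + 13*10 + 2*7
UFP = 60 + 50 + 4 + 130 + 14
UFP = 258

258


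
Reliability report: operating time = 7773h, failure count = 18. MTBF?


Formula: MTBF = Total operating time / Number of failures
MTBF = 7773 / 18
MTBF = 431.83 hours

431.83 hours


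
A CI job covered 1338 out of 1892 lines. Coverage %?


Coverage = covered / total * 100
Coverage = 1338 / 1892 * 100
Coverage = 70.72%

70.72%
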